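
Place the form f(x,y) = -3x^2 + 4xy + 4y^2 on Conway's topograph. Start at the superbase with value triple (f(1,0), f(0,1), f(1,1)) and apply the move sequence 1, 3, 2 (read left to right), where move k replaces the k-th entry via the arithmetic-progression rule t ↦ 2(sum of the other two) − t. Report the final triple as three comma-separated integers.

start (-3,4,5) = (f(1,0),f(0,1),f(1,1))
replace slot 1: 2·(4+5) − (-3) = 21 → (21,4,5)
replace slot 3: 2·(21+4) − 5 = 45 → (21,4,45)
replace slot 2: 2·(21+45) − 4 = 128 → (21,128,45)

21,128,45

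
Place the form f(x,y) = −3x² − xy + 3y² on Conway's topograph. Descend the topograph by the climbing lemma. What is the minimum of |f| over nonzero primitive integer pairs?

descent: ρ → (3,1,-3)  [lands on river]
river: ρ → (-3,5,1)
river: ρ → (1,5,-3)
river: ρ → (-3,1,3)
river: ρ → (3,5,-1)
river: ρ → (-1,5,3)
closes: descent 1, river 6
min |a| on river = 1

1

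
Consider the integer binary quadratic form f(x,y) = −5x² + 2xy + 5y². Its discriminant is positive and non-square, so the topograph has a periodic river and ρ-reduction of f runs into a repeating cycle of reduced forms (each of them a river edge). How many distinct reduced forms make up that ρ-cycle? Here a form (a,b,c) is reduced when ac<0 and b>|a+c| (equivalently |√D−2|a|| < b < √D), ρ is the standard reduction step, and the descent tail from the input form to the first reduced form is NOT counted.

D = 104, ⌊√D⌋ = 10
river: ρ → (5,8,-2)
river: ρ → (-2,8,5)
river: ρ → (5,2,-5)
river: ρ → (-5,8,2)
river: ρ → (2,8,-5)
river: ρ → (-5,2,5)
ρ-cycle length = 6 (tail of 0 descent steps not counted)

6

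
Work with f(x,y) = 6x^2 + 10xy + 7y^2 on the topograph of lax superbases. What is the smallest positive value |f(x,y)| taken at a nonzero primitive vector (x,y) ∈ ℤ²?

translate: b→-2 (≡10 mod 12), so (6,10,7)→(6,-2,3)
flip: (6,-2,3)→(3,2,6)
reduced (well bottom): (3,2,6) with a≤c, −a<b≤a
well minimum = a = 3

3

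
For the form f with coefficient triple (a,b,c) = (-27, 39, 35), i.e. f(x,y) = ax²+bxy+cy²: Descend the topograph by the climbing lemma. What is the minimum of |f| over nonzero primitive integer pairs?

river: ρ → (35,31,-31)
river: ρ → (-31,31,35)
river: ρ → (35,39,-27)
river: ρ → (-27,69,5)
river: ρ → (5,71,-13)
river: ρ → (-13,59,35)
river: ρ → (35,11,-37)
river: ρ → (-37,63,9)
river: ρ → (9,63,-37)
river: ρ → (-37,11,35)
river: ρ → (35,59,-13)
river: ρ → (-13,71,5)
river: ρ → (5,69,-27)
river: ρ → (-27,39,35)
closes: descent 0, river 14
min |a| on river = 5

5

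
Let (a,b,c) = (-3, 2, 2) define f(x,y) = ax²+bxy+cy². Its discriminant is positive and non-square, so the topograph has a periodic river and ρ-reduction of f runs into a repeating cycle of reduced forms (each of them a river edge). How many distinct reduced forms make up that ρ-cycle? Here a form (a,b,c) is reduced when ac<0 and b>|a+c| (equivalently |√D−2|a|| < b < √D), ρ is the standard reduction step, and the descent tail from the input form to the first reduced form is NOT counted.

D = 28, ⌊√D⌋ = 5
river: ρ → (2,2,-3)
river: ρ → (-3,4,1)
river: ρ → (1,4,-3)
river: ρ → (-3,2,2)
ρ-cycle length = 4 (tail of 0 descent steps not counted)

4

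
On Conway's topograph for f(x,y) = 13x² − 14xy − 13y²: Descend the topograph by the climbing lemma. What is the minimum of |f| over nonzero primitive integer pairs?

descent: ρ → (-13,14,13)  [lands on river]
river: ρ → (13,12,-14)
river: ρ → (-14,16,11)
river: ρ → (11,28,-2)
river: ρ → (-2,28,11)
river: ρ → (11,16,-14)
river: ρ → (-14,12,13)
river: ρ → (13,14,-13)
river: ρ → (-13,12,14)
river: ρ → (14,16,-11)
river: ρ → (-11,28,2)
river: ρ → (2,28,-11)
river: ρ → (-11,16,14)
river: ρ → (14,12,-13)
closes: descent 1, river 14
min |a| on river = 2

2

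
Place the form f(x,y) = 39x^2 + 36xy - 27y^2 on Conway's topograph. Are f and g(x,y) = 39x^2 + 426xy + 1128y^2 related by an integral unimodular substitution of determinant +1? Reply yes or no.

D₁ = 5508, D₂ = 5508
river cycle of f (length 8): (-27, 72, 3), (3, 72, -27), (-27, 36, 39), (39, 42, -24), (-24, 54, 27), (27, 54, -24), (-24, 42, 39), (39, 36, -27)
river cycle of g (length 8): (39, 36, -27), (-27, 72, 3), (3, 72, -27), (-27, 36, 39), (39, 42, -24), (-24, 54, 27), (27, 54, -24), (-24, 42, 39)
cycles coincide ⇒ equivalent

yes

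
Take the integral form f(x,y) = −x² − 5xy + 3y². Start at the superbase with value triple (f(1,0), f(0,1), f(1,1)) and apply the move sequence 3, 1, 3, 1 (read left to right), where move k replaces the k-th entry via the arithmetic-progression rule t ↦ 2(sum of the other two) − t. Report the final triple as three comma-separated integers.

start (-1,3,-3) = (f(1,0),f(0,1),f(1,1))
replace slot 3: 2·((-1)+3) − (-3) = 7 → (-1,3,7)
replace slot 1: 2·(3+7) − (-1) = 21 → (21,3,7)
replace slot 3: 2·(21+3) − 7 = 41 → (21,3,41)
replace slot 1: 2·(3+41) − 21 = 67 → (67,3,41)

67,3,41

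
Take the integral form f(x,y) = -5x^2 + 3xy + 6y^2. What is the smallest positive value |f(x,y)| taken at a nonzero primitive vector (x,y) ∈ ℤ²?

river: ρ → (6,9,-2)
river: ρ → (-2,11,1)
river: ρ → (1,11,-2)
river: ρ → (-2,9,6)
river: ρ → (6,3,-5)
river: ρ → (-5,7,4)
river: ρ → (4,9,-3)
river: ρ → (-3,9,4)
river: ρ → (4,7,-5)
river: ρ → (-5,3,6)
closes: descent 0, river 10
min |a| on river = 1

1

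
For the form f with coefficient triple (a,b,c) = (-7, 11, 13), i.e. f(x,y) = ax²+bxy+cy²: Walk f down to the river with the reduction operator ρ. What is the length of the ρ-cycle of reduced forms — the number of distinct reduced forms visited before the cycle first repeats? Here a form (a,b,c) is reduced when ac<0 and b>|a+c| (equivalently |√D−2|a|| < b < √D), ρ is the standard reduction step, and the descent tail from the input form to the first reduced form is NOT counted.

D = 485, ⌊√D⌋ = 22
river: ρ → (13,15,-5)
river: ρ → (-5,15,13)
river: ρ → (13,11,-7)
river: ρ → (-7,17,7)
river: ρ → (7,11,-13)
river: ρ → (-13,15,5)
river: ρ → (5,15,-13)
river: ρ → (-13,11,7)
river: ρ → (7,17,-7)
river: ρ → (-7,11,13)
ρ-cycle length = 10 (tail of 0 descent steps not counted)

10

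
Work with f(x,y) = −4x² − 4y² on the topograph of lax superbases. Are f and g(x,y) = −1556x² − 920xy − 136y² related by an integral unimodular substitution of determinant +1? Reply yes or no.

D₁ = -64, D₂ = -64
f is negative-definite; reduce −f:
−f: reduced (well bottom): (4,0,4) with a≤c, −a<b≤a
flip sign back: reduced form of f is (-4,0,-4)
g is negative-definite; reduce −g:
−g: flip: (1556,920,136)→(136,-920,1556)
−g: translate: b→-104 (≡-920 mod 272), so (136,-920,1556)→(136,-104,20)
−g: flip: (136,-104,20)→(20,104,136)
−g: translate: b→-16 (≡104 mod 40), so (20,104,136)→(20,-16,4)
−g: flip: (20,-16,4)→(4,16,20)
−g: translate: b→0 (≡16 mod 8), so (4,16,20)→(4,0,4)
−g: reduced (well bottom): (4,0,4) with a≤c, −a<b≤a
flip sign back: reduced form of g is (-4,0,-4)
reduced forms (-4, 0, -4) vs (-4, 0, -4) ⇒ equivalent

yes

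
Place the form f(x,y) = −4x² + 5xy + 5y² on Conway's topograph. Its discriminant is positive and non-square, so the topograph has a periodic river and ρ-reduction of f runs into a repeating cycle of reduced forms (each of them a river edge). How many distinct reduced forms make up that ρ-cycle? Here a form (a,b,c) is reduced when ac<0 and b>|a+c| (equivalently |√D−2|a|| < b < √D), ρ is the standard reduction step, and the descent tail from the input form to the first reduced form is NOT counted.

D = 105, ⌊√D⌋ = 10
river: ρ → (5,5,-4)
river: ρ → (-4,3,6)
river: ρ → (6,9,-1)
river: ρ → (-1,9,6)
river: ρ → (6,3,-4)
river: ρ → (-4,5,5)
ρ-cycle length = 6 (tail of 0 descent steps not counted)

6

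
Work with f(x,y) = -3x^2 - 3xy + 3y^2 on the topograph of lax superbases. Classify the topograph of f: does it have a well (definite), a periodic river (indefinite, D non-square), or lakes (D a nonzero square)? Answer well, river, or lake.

D = b²−4ac = (-3)² − 4·(-3)·3 = 45
D > 0 non-square ⇒ indefinite ⇒ periodic river

river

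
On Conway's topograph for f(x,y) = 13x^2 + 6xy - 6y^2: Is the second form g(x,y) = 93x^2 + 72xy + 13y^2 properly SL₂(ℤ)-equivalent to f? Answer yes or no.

D₁ = 348, D₂ = 348
river cycle of f (length 2): (-6, 18, 1), (1, 18, -6)
river cycle of g (length 2): (-6, 18, 1), (1, 18, -6)
cycles coincide ⇒ equivalent

yes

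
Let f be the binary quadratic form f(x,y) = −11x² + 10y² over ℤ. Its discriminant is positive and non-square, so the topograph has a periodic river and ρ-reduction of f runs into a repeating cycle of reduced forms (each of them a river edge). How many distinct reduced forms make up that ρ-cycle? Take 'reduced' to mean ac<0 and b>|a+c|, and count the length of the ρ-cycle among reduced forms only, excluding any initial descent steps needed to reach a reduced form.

D = 440, ⌊√D⌋ = 20
descent: ρ → (10,20,-1)  [lands on river]
river: ρ → (-1,20,10)
ρ-cycle length = 2 (tail of 1 descent step not counted)

2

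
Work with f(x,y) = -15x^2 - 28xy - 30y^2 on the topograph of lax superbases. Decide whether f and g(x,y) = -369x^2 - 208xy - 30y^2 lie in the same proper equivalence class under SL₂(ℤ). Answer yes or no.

D₁ = -1016, D₂ = -1016
f is negative-definite; reduce −f:
−f: translate: b→-2 (≡28 mod 30), so (15,28,30)→(15,-2,17)
−f: reduced (well bottom): (15,-2,17) with a≤c, −a<b≤a
flip sign back: reduced form of f is (-15,2,-17)
g is negative-definite; reduce −g:
−g: flip: (369,208,30)→(30,-208,369)
−g: translate: b→-28 (≡-208 mod 60), so (30,-208,369)→(30,-28,15)
−g: flip: (30,-28,15)→(15,28,30)
−g: translate: b→-2 (≡28 mod 30), so (15,28,30)→(15,-2,17)
−g: reduced (well bottom): (15,-2,17) with a≤c, −a<b≤a
flip sign back: reduced form of g is (-15,2,-17)
reduced forms (-15, 2, -17) vs (-15, 2, -17) ⇒ equivalent

yes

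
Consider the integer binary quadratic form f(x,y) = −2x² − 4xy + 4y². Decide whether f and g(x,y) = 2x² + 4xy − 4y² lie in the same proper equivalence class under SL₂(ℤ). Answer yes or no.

D₁ = 48, D₂ = 48
river cycle of f (length 2): (4, 4, -2), (-2, 4, 4)
river cycle of g (length 2): (-4, 4, 2), (2, 4, -4)
cycles differ ⇒ inequivalent

no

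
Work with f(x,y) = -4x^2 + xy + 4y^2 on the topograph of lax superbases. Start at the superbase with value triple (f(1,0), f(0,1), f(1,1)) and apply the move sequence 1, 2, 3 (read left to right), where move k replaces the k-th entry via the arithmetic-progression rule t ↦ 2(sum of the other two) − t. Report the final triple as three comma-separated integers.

start (-4,4,1) = (f(1,0),f(0,1),f(1,1))
replace slot 1: 2·(4+1) − (-4) = 14 → (14,4,1)
replace slot 2: 2·(14+1) − 4 = 26 → (14,26,1)
replace slot 3: 2·(14+26) − 1 = 79 → (14,26,79)

14,26,79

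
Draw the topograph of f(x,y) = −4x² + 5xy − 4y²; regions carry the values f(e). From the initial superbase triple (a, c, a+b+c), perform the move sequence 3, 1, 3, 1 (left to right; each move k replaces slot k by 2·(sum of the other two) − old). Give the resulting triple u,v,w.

start (-4,-4,-3) = (f(1,0),f(0,1),f(1,1))
replace slot 3: 2·((-4)+(-4)) − (-3) = -13 → (-4,-4,-13)
replace slot 1: 2·((-4)+(-13)) − (-4) = -30 → (-30,-4,-13)
replace slot 3: 2·((-30)+(-4)) − (-13) = -55 → (-30,-4,-55)
replace slot 1: 2·((-4)+(-55)) − (-30) = -88 → (-88,-4,-55)

-88,-4,-55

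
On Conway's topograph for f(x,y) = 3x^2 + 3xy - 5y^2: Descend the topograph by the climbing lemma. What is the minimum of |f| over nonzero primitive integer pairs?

river: ρ → (-5,7,1)
river: ρ → (1,7,-5)
river: ρ → (-5,3,3)
river: ρ → (3,3,-5)
closes: descent 0, river 4
min |a| on river = 1

1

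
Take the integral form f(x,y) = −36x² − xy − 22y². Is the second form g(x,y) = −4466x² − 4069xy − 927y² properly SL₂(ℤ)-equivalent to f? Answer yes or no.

D₁ = -3167, D₂ = -3167
f is negative-definite; reduce −f:
−f: flip: (36,1,22)→(22,-1,36)
−f: reduced (well bottom): (22,-1,36) with a≤c, −a<b≤a
flip sign back: reduced form of f is (-22,1,-36)
g is negative-definite; reduce −g:
−g: flip: (4466,4069,927)→(927,-4069,4466)
−g: translate: b→-361 (≡-4069 mod 1854), so (927,-4069,4466)→(927,-361,36)
−g: flip: (927,-361,36)→(36,361,927)
−g: translate: b→1 (≡361 mod 72), so (36,361,927)→(36,1,22)
−g: flip: (36,1,22)→(22,-1,36)
−g: reduced (well bottom): (22,-1,36) with a≤c, −a<b≤a
flip sign back: reduced form of g is (-22,1,-36)
reduced forms (-22, 1, -36) vs (-22, 1, -36) ⇒ equivalent

yes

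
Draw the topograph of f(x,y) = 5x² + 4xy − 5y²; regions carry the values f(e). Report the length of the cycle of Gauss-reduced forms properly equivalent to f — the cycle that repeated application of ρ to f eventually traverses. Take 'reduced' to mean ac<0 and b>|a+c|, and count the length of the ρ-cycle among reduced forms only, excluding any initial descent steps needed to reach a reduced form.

D = 116, ⌊√D⌋ = 10
river: ρ → (-5,6,4)
river: ρ → (4,10,-1)
river: ρ → (-1,10,4)
river: ρ → (4,6,-5)
river: ρ → (-5,4,5)
river: ρ → (5,6,-4)
river: ρ → (-4,10,1)
river: ρ → (1,10,-4)
river: ρ → (-4,6,5)
river: ρ → (5,4,-5)
ρ-cycle length = 10 (tail of 0 descent steps not counted)

10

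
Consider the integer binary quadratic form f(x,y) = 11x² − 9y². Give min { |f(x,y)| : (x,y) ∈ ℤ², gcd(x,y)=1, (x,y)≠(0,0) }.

descent: ρ → (-9,18,2)  [lands on river]
river: ρ → (2,18,-9)
closes: descent 1, river 2
min |a| on river = 2

2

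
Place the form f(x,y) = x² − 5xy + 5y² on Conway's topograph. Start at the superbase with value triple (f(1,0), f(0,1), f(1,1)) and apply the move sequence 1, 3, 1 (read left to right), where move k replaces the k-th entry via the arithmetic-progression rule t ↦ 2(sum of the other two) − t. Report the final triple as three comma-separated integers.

start (1,5,1) = (f(1,0),f(0,1),f(1,1))
replace slot 1: 2·(5+1) − 1 = 11 → (11,5,1)
replace slot 3: 2·(11+5) − 1 = 31 → (11,5,31)
replace slot 1: 2·(5+31) − 11 = 61 → (61,5,31)

61,5,31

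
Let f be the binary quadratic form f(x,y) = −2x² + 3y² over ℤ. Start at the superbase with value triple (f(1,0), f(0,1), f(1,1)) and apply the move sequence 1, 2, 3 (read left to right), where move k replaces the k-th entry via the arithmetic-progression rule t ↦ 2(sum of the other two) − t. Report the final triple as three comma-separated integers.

start (-2,3,1) = (f(1,0),f(0,1),f(1,1))
replace slot 1: 2·(3+1) − (-2) = 10 → (10,3,1)
replace slot 2: 2·(10+1) − 3 = 19 → (10,19,1)
replace slot 3: 2·(10+19) − 1 = 57 → (10,19,57)

10,19,57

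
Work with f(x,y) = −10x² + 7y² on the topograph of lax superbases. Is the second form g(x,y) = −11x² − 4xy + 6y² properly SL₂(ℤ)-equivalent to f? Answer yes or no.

D₁ = 280, D₂ = 280
river cycle of f (length 4): (7, 14, -3), (-3, 16, 2), (2, 16, -3), (-3, 14, 7)
river cycle of g (length 6): (6, 16, -1), (-1, 16, 6), (6, 8, -9), (-9, 10, 5), (5, 10, -9), (-9, 8, 6)
cycles differ ⇒ inequivalent

no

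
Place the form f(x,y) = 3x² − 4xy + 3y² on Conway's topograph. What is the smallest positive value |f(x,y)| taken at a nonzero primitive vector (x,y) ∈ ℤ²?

translate: b→2 (≡-4 mod 6), so (3,-4,3)→(3,2,2)
flip: (3,2,2)→(2,-2,3)
translate: b→2 (≡-2 mod 4), so (2,-2,3)→(2,2,3)
reduced (well bottom): (2,2,3) with a≤c, −a<b≤a
well minimum = a = 2

2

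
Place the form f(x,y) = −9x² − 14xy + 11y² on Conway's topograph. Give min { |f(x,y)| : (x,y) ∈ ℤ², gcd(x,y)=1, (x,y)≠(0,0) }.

descent: ρ → (11,14,-9)  [lands on river]
river: ρ → (-9,22,3)
river: ρ → (3,20,-16)
river: ρ → (-16,12,7)
river: ρ → (7,16,-12)
river: ρ → (-12,8,11)
closes: descent 1, river 6
min |a| on river = 3

3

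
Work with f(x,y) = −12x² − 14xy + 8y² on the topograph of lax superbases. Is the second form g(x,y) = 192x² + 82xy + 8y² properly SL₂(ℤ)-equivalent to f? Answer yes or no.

D₁ = 580, D₂ = 580
river cycle of f (length 10): (8, 14, -12), (-12, 10, 10), (10, 10, -12), (-12, 14, 8), (8, 18, -8), (-8, 14, 12), (12, 10, -10), (-10, 10, 12), (12, 14, -8), (-8, 18, 8)
river cycle of g (length 10): (8, 14, -12), (-12, 10, 10), (10, 10, -12), (-12, 14, 8), (8, 18, -8), (-8, 14, 12), (12, 10, -10), (-10, 10, 12), (12, 14, -8), (-8, 18, 8)
cycles coincide ⇒ equivalent

yes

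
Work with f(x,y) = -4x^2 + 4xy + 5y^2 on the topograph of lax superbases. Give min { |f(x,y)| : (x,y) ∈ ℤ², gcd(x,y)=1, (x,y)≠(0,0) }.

river: ρ → (5,6,-3)
river: ρ → (-3,6,5)
river: ρ → (5,4,-4)
river: ρ → (-4,4,5)
closes: descent 0, river 4
min |a| on river = 3

3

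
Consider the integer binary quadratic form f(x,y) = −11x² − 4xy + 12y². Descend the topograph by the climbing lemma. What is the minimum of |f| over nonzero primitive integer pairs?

descent: ρ → (12,4,-11)  [lands on river]
river: ρ → (-11,18,5)
river: ρ → (5,22,-3)
river: ρ → (-3,20,12)
closes: descent 1, river 4
min |a| on river = 3

3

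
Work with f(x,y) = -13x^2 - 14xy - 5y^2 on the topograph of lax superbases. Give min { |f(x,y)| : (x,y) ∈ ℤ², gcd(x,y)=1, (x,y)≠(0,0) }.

translate: b→-12 (≡14 mod 26), so (13,14,5)→(13,-12,4)
flip: (13,-12,4)→(4,12,13)
translate: b→4 (≡12 mod 8), so (4,12,13)→(4,4,5)
reduced (well bottom): (4,4,5) with a≤c, −a<b≤a
well minimum |f| = |-4| = 4 (negative-definite)

4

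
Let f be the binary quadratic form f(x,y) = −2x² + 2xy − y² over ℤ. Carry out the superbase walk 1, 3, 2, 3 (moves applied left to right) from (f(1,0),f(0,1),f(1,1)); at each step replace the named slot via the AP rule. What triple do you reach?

start (-2,-1,-1) = (f(1,0),f(0,1),f(1,1))
replace slot 1: 2·((-1)+(-1)) − (-2) = -2 → (-2,-1,-1)
replace slot 3: 2·((-2)+(-1)) − (-1) = -5 → (-2,-1,-5)
replace slot 2: 2·((-2)+(-5)) − (-1) = -13 → (-2,-13,-5)
replace slot 3: 2·((-2)+(-13)) − (-5) = -25 → (-2,-13,-25)

-2,-13,-25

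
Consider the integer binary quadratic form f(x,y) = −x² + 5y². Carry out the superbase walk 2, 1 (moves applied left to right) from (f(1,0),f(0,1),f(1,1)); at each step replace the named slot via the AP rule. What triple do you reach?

start (-1,5,4) = (f(1,0),f(0,1),f(1,1))
replace slot 2: 2·((-1)+4) − 5 = 1 → (-1,1,4)
replace slot 1: 2·(1+4) − (-1) = 11 → (11,1,4)

11,1,4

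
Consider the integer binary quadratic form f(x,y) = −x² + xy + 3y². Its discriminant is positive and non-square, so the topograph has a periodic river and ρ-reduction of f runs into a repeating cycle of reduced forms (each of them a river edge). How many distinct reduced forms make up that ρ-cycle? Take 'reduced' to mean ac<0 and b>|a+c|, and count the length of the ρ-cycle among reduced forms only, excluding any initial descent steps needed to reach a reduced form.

D = 13, ⌊√D⌋ = 3
descent: ρ → (3,-1,-1)
descent: ρ → (-1,3,1)  [lands on river]
river: ρ → (1,3,-1)
ρ-cycle length = 2 (tail of 2 descent steps not counted)

2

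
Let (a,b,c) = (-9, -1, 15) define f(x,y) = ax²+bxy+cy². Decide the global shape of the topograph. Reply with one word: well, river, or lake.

D = b²−4ac = (-1)² − 4·(-9)·15 = 541
D > 0 non-square ⇒ indefinite ⇒ periodic river

river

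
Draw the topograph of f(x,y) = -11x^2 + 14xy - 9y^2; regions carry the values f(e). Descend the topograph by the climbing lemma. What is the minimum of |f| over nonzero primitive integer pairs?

translate: b→8 (≡-14 mod 22), so (11,-14,9)→(11,8,6)
flip: (11,8,6)→(6,-8,11)
translate: b→4 (≡-8 mod 12), so (6,-8,11)→(6,4,9)
reduced (well bottom): (6,4,9) with a≤c, −a<b≤a
well minimum |f| = |-6| = 6 (negative-definite)

6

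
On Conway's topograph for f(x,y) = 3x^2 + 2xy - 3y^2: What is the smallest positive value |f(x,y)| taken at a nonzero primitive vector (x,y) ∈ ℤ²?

river: ρ → (-3,4,2)
river: ρ → (2,4,-3)
river: ρ → (-3,2,3)
river: ρ → (3,4,-2)
river: ρ → (-2,4,3)
river: ρ → (3,2,-3)
closes: descent 0, river 6
min |a| on river = 2

2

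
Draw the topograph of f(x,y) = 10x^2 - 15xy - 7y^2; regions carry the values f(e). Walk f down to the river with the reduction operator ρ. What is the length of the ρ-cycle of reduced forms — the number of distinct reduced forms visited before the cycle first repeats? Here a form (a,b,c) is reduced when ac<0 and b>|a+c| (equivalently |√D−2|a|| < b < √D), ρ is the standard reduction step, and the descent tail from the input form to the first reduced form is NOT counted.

D = 505, ⌊√D⌋ = 22
descent: ρ → (-7,15,10)  [lands on river]
river: ρ → (10,5,-12)
river: ρ → (-12,19,3)
river: ρ → (3,17,-18)
river: ρ → (-18,19,2)
river: ρ → (2,21,-8)
river: ρ → (-8,11,12)
river: ρ → (12,13,-7)
ρ-cycle length = 8 (tail of 1 descent step not counted)

8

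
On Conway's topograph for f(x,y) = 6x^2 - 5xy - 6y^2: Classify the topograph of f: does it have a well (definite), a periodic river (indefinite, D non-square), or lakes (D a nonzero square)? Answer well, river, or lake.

D = b²−4ac = (-5)² − 4·6·(-6) = 169
D = 13² is a perfect square ⇒ form factors over ℤ ⇒ lakes

lake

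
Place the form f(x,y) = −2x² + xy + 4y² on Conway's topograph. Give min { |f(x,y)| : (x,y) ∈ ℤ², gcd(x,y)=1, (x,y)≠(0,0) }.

descent: ρ → (4,-1,-2)
descent: ρ → (-2,5,1)  [lands on river]
river: ρ → (1,5,-2)
river: ρ → (-2,3,3)
river: ρ → (3,3,-2)
closes: descent 2, river 4
min |a| on river = 1

1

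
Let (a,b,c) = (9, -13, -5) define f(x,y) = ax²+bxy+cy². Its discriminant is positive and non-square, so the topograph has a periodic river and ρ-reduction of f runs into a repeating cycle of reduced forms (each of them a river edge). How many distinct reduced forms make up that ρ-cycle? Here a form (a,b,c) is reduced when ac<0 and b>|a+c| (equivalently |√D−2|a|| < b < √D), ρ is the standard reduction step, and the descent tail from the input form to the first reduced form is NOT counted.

D = 349, ⌊√D⌋ = 18
descent: ρ → (-5,13,9)  [lands on river]
river: ρ → (9,5,-9)
river: ρ → (-9,13,5)
river: ρ → (5,17,-3)
river: ρ → (-3,13,15)
river: ρ → (15,17,-1)
river: ρ → (-1,17,15)
river: ρ → (15,13,-3)
river: ρ → (-3,17,5)
river: ρ → (5,13,-9)
river: ρ → (-9,5,9)
river: ρ → (9,13,-5)
river: ρ → (-5,17,3)
river: ρ → (3,13,-15)
river: ρ → (-15,17,1)
river: ρ → (1,17,-15)
river: ρ → (-15,13,3)
river: ρ → (3,17,-5)
ρ-cycle length = 18 (tail of 1 descent step not counted)

18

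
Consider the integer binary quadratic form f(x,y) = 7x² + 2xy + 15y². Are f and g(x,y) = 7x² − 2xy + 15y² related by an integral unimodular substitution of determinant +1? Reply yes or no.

D₁ = -416, D₂ = -416
f: reduced (well bottom): (7,2,15) with a≤c, −a<b≤a
g: reduced (well bottom): (7,-2,15) with a≤c, −a<b≤a
reduced forms (7, 2, 15) vs (7, -2, 15) ⇒ inequivalent

no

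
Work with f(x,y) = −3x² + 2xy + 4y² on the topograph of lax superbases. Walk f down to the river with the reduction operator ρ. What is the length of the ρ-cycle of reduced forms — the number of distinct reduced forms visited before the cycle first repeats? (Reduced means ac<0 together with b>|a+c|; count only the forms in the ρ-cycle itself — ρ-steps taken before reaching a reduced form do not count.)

D = 52, ⌊√D⌋ = 7
river: ρ → (4,6,-1)
river: ρ → (-1,6,4)
river: ρ → (4,2,-3)
river: ρ → (-3,4,3)
river: ρ → (3,2,-4)
river: ρ → (-4,6,1)
river: ρ → (1,6,-4)
river: ρ → (-4,2,3)
river: ρ → (3,4,-3)
river: ρ → (-3,2,4)
ρ-cycle length = 10 (tail of 0 descent steps not counted)

10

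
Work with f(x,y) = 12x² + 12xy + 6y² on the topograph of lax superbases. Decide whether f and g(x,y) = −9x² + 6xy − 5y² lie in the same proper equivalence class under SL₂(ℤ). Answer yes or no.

D₁ = -144, D₂ = -144
f: flip: (12,12,6)→(6,-12,12)
f: translate: b→0 (≡-12 mod 12), so (6,-12,12)→(6,0,6)
f: reduced (well bottom): (6,0,6) with a≤c, −a<b≤a
g is negative-definite; reduce −g:
−g: flip: (9,-6,5)→(5,6,9)
−g: translate: b→-4 (≡6 mod 10), so (5,6,9)→(5,-4,8)
−g: reduced (well bottom): (5,-4,8) with a≤c, −a<b≤a
flip sign back: reduced form of g is (-5,4,-8)
reduced forms (6, 0, 6) vs (-5, 4, -8) ⇒ inequivalent

no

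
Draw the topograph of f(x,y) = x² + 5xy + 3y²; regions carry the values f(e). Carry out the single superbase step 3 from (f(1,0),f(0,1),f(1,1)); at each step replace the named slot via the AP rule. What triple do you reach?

start (1,3,9) = (f(1,0),f(0,1),f(1,1))
replace slot 3: 2·(1+3) − 9 = -1 → (1,3,-1)

1,3,-1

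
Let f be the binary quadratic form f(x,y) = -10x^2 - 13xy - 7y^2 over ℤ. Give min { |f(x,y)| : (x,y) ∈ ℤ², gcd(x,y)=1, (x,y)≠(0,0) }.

translate: b→-7 (≡13 mod 20), so (10,13,7)→(10,-7,4)
flip: (10,-7,4)→(4,7,10)
translate: b→-1 (≡7 mod 8), so (4,7,10)→(4,-1,7)
reduced (well bottom): (4,-1,7) with a≤c, −a<b≤a
well minimum |f| = |-4| = 4 (negative-definite)

4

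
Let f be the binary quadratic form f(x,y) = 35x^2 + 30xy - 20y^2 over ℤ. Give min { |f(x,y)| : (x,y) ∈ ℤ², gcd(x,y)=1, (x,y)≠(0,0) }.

river: ρ → (-20,50,15)
river: ρ → (15,40,-35)
river: ρ → (-35,30,20)
river: ρ → (20,50,-15)
river: ρ → (-15,40,35)
river: ρ → (35,30,-20)
closes: descent 0, river 6
min |a| on river = 15

15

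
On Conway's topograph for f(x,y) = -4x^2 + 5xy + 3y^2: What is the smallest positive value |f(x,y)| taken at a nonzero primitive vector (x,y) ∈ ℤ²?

river: ρ → (3,7,-2)
river: ρ → (-2,5,6)
river: ρ → (6,7,-1)
river: ρ → (-1,7,6)
river: ρ → (6,5,-2)
river: ρ → (-2,7,3)
river: ρ → (3,5,-4)
river: ρ → (-4,3,4)
river: ρ → (4,5,-3)
river: ρ → (-3,7,2)
river: ρ → (2,5,-6)
river: ρ → (-6,7,1)
river: ρ → (1,7,-6)
river: ρ → (-6,5,2)
river: ρ → (2,7,-3)
river: ρ → (-3,5,4)
river: ρ → (4,3,-4)
river: ρ → (-4,5,3)
closes: descent 0, river 18
min |a| on river = 1

1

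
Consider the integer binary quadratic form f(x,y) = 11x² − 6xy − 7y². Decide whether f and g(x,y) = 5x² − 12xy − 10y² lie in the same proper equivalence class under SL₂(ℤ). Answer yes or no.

D₁ = 344, D₂ = 344
river cycle of f (length 10): (-7, 6, 11), (11, 16, -2), (-2, 16, 11), (11, 6, -7), (-7, 8, 10), (10, 12, -5), (-5, 18, 1), (1, 18, -5), (-5, 12, 10), (10, 8, -7)
river cycle of g (length 10): (-10, 12, 5), (5, 18, -1), (-1, 18, 5), (5, 12, -10), (-10, 8, 7), (7, 6, -11), (-11, 16, 2), (2, 16, -11), (-11, 6, 7), (7, 8, -10)
cycles differ ⇒ inequivalent

no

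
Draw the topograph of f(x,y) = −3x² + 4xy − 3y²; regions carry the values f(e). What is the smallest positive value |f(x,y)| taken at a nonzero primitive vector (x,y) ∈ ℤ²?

translate: b→2 (≡-4 mod 6), so (3,-4,3)→(3,2,2)
flip: (3,2,2)→(2,-2,3)
translate: b→2 (≡-2 mod 4), so (2,-2,3)→(2,2,3)
reduced (well bottom): (2,2,3) with a≤c, −a<b≤a
well minimum |f| = |-2| = 2 (negative-definite)

2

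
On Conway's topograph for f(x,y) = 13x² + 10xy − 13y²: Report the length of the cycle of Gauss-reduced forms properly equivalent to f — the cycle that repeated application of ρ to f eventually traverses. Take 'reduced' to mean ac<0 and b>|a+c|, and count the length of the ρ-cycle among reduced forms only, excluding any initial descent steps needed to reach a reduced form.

D = 776, ⌊√D⌋ = 27
river: ρ → (-13,16,10)
river: ρ → (10,24,-5)
river: ρ → (-5,26,5)
river: ρ → (5,24,-10)
river: ρ → (-10,16,13)
river: ρ → (13,10,-13)
ρ-cycle length = 6 (tail of 0 descent steps not counted)

6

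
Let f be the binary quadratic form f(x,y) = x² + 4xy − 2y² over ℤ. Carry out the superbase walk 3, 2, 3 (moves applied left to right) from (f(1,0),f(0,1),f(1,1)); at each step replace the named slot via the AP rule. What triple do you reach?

start (1,-2,3) = (f(1,0),f(0,1),f(1,1))
replace slot 3: 2·(1+(-2)) − 3 = -5 → (1,-2,-5)
replace slot 2: 2·(1+(-5)) − (-2) = -6 → (1,-6,-5)
replace slot 3: 2·(1+(-6)) − (-5) = -5 → (1,-6,-5)

1,-6,-5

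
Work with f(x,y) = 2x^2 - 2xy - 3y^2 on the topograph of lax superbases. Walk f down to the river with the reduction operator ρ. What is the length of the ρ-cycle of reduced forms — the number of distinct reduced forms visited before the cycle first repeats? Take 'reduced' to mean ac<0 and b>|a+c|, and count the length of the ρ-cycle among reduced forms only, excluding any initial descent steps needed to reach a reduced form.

D = 28, ⌊√D⌋ = 5
descent: ρ → (-3,2,2)  [lands on river]
river: ρ → (2,2,-3)
river: ρ → (-3,4,1)
river: ρ → (1,4,-3)
ρ-cycle length = 4 (tail of 1 descent step not counted)

4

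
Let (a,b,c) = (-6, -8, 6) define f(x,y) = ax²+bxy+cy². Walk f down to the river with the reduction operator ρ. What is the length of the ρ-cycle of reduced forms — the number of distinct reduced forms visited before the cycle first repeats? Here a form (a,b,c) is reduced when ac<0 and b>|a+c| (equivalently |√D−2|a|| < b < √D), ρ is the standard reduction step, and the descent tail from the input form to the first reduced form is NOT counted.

D = 208, ⌊√D⌋ = 14
descent: ρ → (6,8,-6)  [lands on river]
river: ρ → (-6,4,8)
river: ρ → (8,12,-2)
river: ρ → (-2,12,8)
river: ρ → (8,4,-6)
river: ρ → (-6,8,6)
river: ρ → (6,4,-8)
river: ρ → (-8,12,2)
river: ρ → (2,12,-8)
river: ρ → (-8,4,6)
ρ-cycle length = 10 (tail of 1 descent step not counted)

10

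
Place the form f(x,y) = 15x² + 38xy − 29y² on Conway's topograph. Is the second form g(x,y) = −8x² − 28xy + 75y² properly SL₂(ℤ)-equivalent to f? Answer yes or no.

D₁ = 3184, D₂ = 3184
river cycle of f (length 44): (-29, 20, 24), (24, 28, -25), (-25, 22, 27), (27, 32, -20), (-20, 48, 11), (11, 40, -36), (-36, 32, 15), (15, 28, -40), (-40, 52, 3), (3, 56, -4), … (34 more)
river cycle of g (length 44): (-8, 52, 15), (15, 38, -29), (-29, 20, 24), (24, 28, -25), (-25, 22, 27), (27, 32, -20), (-20, 48, 11), (11, 40, -36), (-36, 32, 15), (15, 28, -40), … (34 more)
cycles coincide ⇒ equivalent

yes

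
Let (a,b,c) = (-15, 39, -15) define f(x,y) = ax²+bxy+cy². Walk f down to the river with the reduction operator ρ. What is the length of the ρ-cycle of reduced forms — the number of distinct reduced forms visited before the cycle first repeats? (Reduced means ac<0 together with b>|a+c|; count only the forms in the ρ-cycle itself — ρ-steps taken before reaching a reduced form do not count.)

D = 621, ⌊√D⌋ = 24
descent: ρ → (-15,21,3)  [lands on river]
river: ρ → (3,21,-15)
river: ρ → (-15,9,9)
river: ρ → (9,9,-15)
ρ-cycle length = 4 (tail of 1 descent step not counted)

4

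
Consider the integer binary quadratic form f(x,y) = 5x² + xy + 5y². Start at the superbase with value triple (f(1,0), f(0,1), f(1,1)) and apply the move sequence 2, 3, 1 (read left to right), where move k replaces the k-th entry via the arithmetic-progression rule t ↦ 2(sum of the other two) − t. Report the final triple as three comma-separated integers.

start (5,5,11) = (f(1,0),f(0,1),f(1,1))
replace slot 2: 2·(5+11) − 5 = 27 → (5,27,11)
replace slot 3: 2·(5+27) − 11 = 53 → (5,27,53)
replace slot 1: 2·(27+53) − 5 = 155 → (155,27,53)

155,27,53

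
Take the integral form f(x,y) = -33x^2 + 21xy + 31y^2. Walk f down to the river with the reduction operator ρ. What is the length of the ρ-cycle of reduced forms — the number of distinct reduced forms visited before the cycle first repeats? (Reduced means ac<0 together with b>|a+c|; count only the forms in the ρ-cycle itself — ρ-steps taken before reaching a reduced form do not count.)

D = 4533, ⌊√D⌋ = 67
river: ρ → (31,41,-23)
river: ρ → (-23,51,21)
river: ρ → (21,33,-41)
river: ρ → (-41,49,13)
river: ρ → (13,55,-29)
river: ρ → (-29,61,7)
river: ρ → (7,65,-11)
river: ρ → (-11,67,1)
river: ρ → (1,67,-11)
river: ρ → (-11,65,7)
river: ρ → (7,61,-29)
river: ρ → (-29,55,13)
river: ρ → (13,49,-41)
river: ρ → (-41,33,21)
river: ρ → (21,51,-23)
river: ρ → (-23,41,31)
river: ρ → (31,21,-33)
river: ρ → (-33,45,19)
river: ρ → (19,31,-47)
river: ρ → (-47,63,3)
river: ρ → (3,63,-47)
river: ρ → (-47,31,19)
river: ρ → (19,45,-33)
river: ρ → (-33,21,31)
ρ-cycle length = 24 (tail of 0 descent steps not counted)

24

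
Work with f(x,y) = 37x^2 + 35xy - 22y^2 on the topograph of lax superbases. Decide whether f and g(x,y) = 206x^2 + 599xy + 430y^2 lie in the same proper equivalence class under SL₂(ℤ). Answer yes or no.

D₁ = 4481, D₂ = 4481
river cycle of f (length 54): (-22, 53, 19), (19, 61, -10), (-10, 59, 25), (25, 41, -28), (-28, 15, 38), (38, 61, -5), (-5, 59, 50), (50, 41, -14), (-14, 43, 47), (47, 51, -10), … (44 more)
river cycle of g (length 54): (37, 35, -22), (-22, 53, 19), (19, 61, -10), (-10, 59, 25), (25, 41, -28), (-28, 15, 38), (38, 61, -5), (-5, 59, 50), (50, 41, -14), (-14, 43, 47), … (44 more)
cycles coincide ⇒ equivalent

yes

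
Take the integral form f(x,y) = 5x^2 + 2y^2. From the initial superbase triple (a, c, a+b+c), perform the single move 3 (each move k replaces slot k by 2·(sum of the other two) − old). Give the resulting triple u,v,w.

start (5,2,7) = (f(1,0),f(0,1),f(1,1))
replace slot 3: 2·(5+2) − 7 = 7 → (5,2,7)

5,2,7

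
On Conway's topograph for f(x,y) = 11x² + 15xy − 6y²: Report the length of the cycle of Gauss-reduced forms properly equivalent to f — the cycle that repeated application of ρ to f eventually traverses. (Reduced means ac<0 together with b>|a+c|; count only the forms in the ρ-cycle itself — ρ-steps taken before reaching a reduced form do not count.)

D = 489, ⌊√D⌋ = 22
river: ρ → (-6,21,2)
river: ρ → (2,19,-16)
river: ρ → (-16,13,5)
river: ρ → (5,17,-10)
river: ρ → (-10,3,12)
river: ρ → (12,21,-1)
river: ρ → (-1,21,12)
river: ρ → (12,3,-10)
river: ρ → (-10,17,5)
river: ρ → (5,13,-16)
river: ρ → (-16,19,2)
river: ρ → (2,21,-6)
river: ρ → (-6,15,11)
river: ρ → (11,7,-10)
river: ρ → (-10,13,8)
river: ρ → (8,19,-4)
river: ρ → (-4,21,3)
river: ρ → (3,21,-4)
river: ρ → (-4,19,8)
river: ρ → (8,13,-10)
river: ρ → (-10,7,11)
river: ρ → (11,15,-6)
ρ-cycle length = 22 (tail of 0 descent steps not counted)

22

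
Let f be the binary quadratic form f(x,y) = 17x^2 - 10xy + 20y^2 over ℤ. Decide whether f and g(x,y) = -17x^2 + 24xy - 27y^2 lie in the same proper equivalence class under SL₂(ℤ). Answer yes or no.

D₁ = -1260, D₂ = -1260
f: reduced (well bottom): (17,-10,20) with a≤c, −a<b≤a
g is negative-definite; reduce −g:
−g: translate: b→10 (≡-24 mod 34), so (17,-24,27)→(17,10,20)
−g: reduced (well bottom): (17,10,20) with a≤c, −a<b≤a
flip sign back: reduced form of g is (-17,-10,-20)
reduced forms (17, -10, 20) vs (-17, -10, -20) ⇒ inequivalent

no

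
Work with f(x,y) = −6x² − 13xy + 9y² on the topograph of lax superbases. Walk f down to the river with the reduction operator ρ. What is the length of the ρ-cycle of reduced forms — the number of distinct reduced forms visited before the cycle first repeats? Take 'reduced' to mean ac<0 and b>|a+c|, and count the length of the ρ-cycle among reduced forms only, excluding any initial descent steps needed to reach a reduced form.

D = 385, ⌊√D⌋ = 19
descent: ρ → (9,13,-6)  [lands on river]
river: ρ → (-6,11,11)
river: ρ → (11,11,-6)
river: ρ → (-6,13,9)
river: ρ → (9,5,-10)
river: ρ → (-10,15,4)
river: ρ → (4,17,-6)
river: ρ → (-6,19,1)
river: ρ → (1,19,-6)
river: ρ → (-6,17,4)
river: ρ → (4,15,-10)
river: ρ → (-10,5,9)
ρ-cycle length = 12 (tail of 1 descent step not counted)

12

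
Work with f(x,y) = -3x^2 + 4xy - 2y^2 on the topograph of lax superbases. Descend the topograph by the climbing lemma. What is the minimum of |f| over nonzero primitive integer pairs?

translate: b→2 (≡-4 mod 6), so (3,-4,2)→(3,2,1)
flip: (3,2,1)→(1,-2,3)
translate: b→0 (≡-2 mod 2), so (1,-2,3)→(1,0,2)
reduced (well bottom): (1,0,2) with a≤c, −a<b≤a
well minimum |f| = |-1| = 1 (negative-definite)

1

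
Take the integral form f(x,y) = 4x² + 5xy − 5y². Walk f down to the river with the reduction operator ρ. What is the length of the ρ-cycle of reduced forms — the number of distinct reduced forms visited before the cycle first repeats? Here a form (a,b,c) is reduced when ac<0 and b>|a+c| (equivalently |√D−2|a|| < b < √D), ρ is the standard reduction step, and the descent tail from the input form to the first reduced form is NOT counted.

D = 105, ⌊√D⌋ = 10
river: ρ → (-5,5,4)
river: ρ → (4,3,-6)
river: ρ → (-6,9,1)
river: ρ → (1,9,-6)
river: ρ → (-6,3,4)
river: ρ → (4,5,-5)
ρ-cycle length = 6 (tail of 0 descent steps not counted)

6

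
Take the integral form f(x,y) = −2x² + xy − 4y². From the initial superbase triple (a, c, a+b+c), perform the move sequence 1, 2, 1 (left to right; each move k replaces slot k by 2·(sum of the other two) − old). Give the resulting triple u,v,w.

start (-2,-4,-5) = (f(1,0),f(0,1),f(1,1))
replace slot 1: 2·((-4)+(-5)) − (-2) = -16 → (-16,-4,-5)
replace slot 2: 2·((-16)+(-5)) − (-4) = -38 → (-16,-38,-5)
replace slot 1: 2·((-38)+(-5)) − (-16) = -70 → (-70,-38,-5)

-70,-38,-5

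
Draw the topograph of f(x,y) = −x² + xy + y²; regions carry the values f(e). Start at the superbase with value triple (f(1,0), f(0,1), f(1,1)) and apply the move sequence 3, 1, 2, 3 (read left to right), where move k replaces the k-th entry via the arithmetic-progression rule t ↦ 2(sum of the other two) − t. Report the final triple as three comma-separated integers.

start (-1,1,1) = (f(1,0),f(0,1),f(1,1))
replace slot 3: 2·((-1)+1) − 1 = -1 → (-1,1,-1)
replace slot 1: 2·(1+(-1)) − (-1) = 1 → (1,1,-1)
replace slot 2: 2·(1+(-1)) − 1 = -1 → (1,-1,-1)
replace slot 3: 2·(1+(-1)) − (-1) = 1 → (1,-1,1)

1,-1,1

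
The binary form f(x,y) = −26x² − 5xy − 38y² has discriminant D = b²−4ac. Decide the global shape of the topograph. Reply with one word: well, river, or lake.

D = b²−4ac = (-5)² − 4·(-26)·(-38) = -3927
D < 0 ⇒ definite ⇒ every region one sign ⇒ single well

well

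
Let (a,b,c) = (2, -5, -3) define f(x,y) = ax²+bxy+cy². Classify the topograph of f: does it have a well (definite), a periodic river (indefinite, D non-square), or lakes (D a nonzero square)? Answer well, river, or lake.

D = b²−4ac = (-5)² − 4·2·(-3) = 49
D = 7² is a perfect square ⇒ form factors over ℤ ⇒ lakes

lake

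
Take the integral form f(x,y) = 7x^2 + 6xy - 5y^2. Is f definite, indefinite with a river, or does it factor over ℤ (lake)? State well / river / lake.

D = b²−4ac = 6² − 4·7·(-5) = 176
D > 0 non-square ⇒ indefinite ⇒ periodic river

river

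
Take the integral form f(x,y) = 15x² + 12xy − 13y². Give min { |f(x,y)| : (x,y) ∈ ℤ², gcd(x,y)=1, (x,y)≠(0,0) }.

river: ρ → (-13,14,14)
river: ρ → (14,14,-13)
river: ρ → (-13,12,15)
river: ρ → (15,18,-10)
river: ρ → (-10,22,11)
river: ρ → (11,22,-10)
river: ρ → (-10,18,15)
river: ρ → (15,12,-13)
closes: descent 0, river 8
min |a| on river = 10

10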